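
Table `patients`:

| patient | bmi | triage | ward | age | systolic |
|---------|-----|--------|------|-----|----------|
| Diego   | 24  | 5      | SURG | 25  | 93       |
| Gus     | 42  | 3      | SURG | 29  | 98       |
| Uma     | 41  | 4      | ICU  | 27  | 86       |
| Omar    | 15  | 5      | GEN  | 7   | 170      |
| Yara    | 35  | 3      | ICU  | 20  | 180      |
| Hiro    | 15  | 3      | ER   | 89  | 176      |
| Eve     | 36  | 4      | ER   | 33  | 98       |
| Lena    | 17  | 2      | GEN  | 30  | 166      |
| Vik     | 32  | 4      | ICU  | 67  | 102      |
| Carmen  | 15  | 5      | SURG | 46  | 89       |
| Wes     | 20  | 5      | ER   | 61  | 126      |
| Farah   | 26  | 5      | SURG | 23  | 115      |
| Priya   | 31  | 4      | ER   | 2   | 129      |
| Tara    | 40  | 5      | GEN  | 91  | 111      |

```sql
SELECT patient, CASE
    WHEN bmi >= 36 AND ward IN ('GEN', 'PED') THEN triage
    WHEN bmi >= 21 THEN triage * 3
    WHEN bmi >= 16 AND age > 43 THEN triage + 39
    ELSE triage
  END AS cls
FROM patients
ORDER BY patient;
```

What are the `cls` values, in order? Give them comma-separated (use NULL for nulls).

5, 15, 12, 15, 9, 3, 2, 5, 12, 5, 12, 12, 44, 9

patient=Carmen: ELSE → 5
patient=Diego: bmi >= 21 → 15
patient=Eve: bmi >= 21 → 12
patient=Farah: bmi >= 21 → 15
patient=Gus: bmi >= 21 → 9
patient=Hiro: ELSE → 3
patient=Lena: ELSE → 2
patient=Omar: ELSE → 5
patient=Priya: bmi >= 21 → 12
patient=Tara: bmi >= 36 AND ward IN ('GEN', 'PED') → 5
patient=Uma: bmi >= 21 → 12
patient=Vik: bmi >= 21 → 12
patient=Wes: bmi >= 16 AND age > 43 → 44
patient=Yara: bmi >= 21 → 9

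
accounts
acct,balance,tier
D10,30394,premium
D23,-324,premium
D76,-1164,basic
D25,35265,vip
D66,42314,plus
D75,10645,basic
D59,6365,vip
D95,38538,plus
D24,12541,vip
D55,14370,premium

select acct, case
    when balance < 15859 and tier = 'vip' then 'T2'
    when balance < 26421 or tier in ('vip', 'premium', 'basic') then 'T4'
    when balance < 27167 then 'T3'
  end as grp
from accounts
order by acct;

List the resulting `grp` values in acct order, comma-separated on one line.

T4, T4, T2, T4, T4, T2, NULL, T4, T4, NULL

acct=D10: balance < 26421 or tier in ('vip', 'premium', 'basic') → T4
acct=D23: balance < 26421 or tier in ('vip', 'premium', 'basic') → T4
acct=D24: balance < 15859 and tier = 'vip' → T2
acct=D25: balance < 26421 or tier in ('vip', 'premium', 'basic') → T4
acct=D55: balance < 26421 or tier in ('vip', 'premium', 'basic') → T4
acct=D59: balance < 15859 and tier = 'vip' → T2
acct=D66: (no match → NULL) → NULL
acct=D75: balance < 26421 or tier in ('vip', 'premium', 'basic') → T4
acct=D76: balance < 26421 or tier in ('vip', 'premium', 'basic') → T4
acct=D95: (no match → NULL) → NULL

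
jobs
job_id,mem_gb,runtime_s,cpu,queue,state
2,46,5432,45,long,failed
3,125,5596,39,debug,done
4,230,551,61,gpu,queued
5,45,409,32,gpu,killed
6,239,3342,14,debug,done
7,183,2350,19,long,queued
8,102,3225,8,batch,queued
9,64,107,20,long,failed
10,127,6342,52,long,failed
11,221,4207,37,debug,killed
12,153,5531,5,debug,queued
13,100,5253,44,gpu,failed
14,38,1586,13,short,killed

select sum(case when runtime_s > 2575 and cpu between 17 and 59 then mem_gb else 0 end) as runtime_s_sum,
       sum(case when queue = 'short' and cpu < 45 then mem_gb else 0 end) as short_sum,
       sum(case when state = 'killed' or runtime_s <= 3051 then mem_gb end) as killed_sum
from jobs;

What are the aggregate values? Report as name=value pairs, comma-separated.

[runtime_s_sum: runtime_s > 2575 and cpu between 17 and 59]
job_id=2: ✓ → 46
job_id=3: ✓ → 125
job_id=4: ✗
job_id=5: ✗
job_id=6: ✗
job_id=7: ✗
job_id=8: ✗
job_id=9: ✗
job_id=10: ✓ → 127
job_id=11: ✓ → 221
job_id=12: ✗
job_id=13: ✓ → 100
job_id=14: ✗
runtime_s_sum = 46 + 125 + 127 + 221 + 100 = 619
—
[short_sum: queue = 'short' and cpu < 45]
job_id=2: ✗
job_id=3: ✗
job_id=4: ✗
job_id=5: ✗
job_id=6: ✗
job_id=7: ✗
job_id=8: ✗
job_id=9: ✗
job_id=10: ✗
job_id=11: ✗
job_id=12: ✗
job_id=13: ✗
job_id=14: ✓ → 38
short_sum = 38
—
[killed_sum: state = 'killed' or runtime_s <= 3051]
job_id=2: ✗
job_id=3: ✗
job_id=4: ✓ → 230
job_id=5: ✓ → 45
job_id=6: ✗
job_id=7: ✓ → 183
job_id=8: ✗
job_id=9: ✓ → 64
job_id=10: ✗
job_id=11: ✓ → 221
job_id=12: ✗
job_id=13: ✗
job_id=14: ✓ → 38
killed_sum = 230 + 45 + 183 + 64 + 221 + 38 = 781

runtime_s_sum=619, short_sum=38, killed_sum=781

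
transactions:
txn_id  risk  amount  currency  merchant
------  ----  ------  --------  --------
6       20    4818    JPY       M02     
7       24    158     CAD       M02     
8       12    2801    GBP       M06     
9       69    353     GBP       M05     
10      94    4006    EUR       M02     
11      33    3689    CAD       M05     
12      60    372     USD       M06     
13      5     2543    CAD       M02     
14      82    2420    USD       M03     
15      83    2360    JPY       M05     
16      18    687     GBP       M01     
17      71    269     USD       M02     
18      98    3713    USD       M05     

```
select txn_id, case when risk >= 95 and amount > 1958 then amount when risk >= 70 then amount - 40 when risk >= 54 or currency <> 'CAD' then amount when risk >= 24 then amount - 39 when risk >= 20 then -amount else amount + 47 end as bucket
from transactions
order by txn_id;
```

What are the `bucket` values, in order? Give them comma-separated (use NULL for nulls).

txn_id=6: risk >= 54 or currency <> 'CAD' → 4818
txn_id=7: risk >= 24 → 119
txn_id=8: risk >= 54 or currency <> 'CAD' → 2801
txn_id=9: risk >= 54 or currency <> 'CAD' → 353
txn_id=10: risk >= 70 → 3966
txn_id=11: risk >= 24 → 3650
txn_id=12: risk >= 54 or currency <> 'CAD' → 372
txn_id=13: ELSE → 2590
txn_id=14: risk >= 70 → 2380
txn_id=15: risk >= 70 → 2320
txn_id=16: risk >= 54 or currency <> 'CAD' → 687
txn_id=17: risk >= 70 → 229
txn_id=18: risk >= 95 and amount > 1958 → 3713

4818, 119, 2801, 353, 3966, 3650, 372, 2590, 2380, 2320, 687, 229, 3713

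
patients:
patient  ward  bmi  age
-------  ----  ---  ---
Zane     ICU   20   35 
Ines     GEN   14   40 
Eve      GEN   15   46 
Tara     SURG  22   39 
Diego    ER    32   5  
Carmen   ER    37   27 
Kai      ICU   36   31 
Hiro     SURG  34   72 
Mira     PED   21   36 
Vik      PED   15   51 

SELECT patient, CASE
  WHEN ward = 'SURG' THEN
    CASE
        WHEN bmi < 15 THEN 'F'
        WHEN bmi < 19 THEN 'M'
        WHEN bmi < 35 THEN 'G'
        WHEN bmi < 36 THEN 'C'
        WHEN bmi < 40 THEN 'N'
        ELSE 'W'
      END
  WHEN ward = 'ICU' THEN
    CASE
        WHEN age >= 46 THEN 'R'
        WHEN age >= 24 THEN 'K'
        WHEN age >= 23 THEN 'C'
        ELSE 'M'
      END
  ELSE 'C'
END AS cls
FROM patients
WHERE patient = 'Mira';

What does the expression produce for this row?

C

patient = Mira: ward=PED, bmi=21, age=36.
ward='PED' → outer ELSE → C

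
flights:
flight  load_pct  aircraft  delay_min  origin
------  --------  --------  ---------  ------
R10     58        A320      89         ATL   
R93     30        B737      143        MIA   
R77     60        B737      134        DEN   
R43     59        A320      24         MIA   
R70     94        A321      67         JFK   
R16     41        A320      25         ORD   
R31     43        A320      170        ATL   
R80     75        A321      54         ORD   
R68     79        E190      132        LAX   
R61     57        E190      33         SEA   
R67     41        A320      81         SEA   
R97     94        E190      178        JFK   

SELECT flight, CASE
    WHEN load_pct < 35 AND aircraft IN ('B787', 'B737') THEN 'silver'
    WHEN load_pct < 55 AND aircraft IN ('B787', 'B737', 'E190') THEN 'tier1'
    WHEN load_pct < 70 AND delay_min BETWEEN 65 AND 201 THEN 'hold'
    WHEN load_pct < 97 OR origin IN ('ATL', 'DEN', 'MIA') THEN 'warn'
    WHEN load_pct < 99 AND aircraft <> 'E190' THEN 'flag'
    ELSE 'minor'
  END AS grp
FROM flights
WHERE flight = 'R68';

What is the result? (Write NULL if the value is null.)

warn

flight = R68: load_pct=79, aircraft=E190, delay_min=132, origin=LAX.
load_pct < 35 AND aircraft IN ('B787', 'B737') → false
load_pct < 55 AND aircraft IN ('B787', 'B737', 'E190') → false
load_pct < 70 AND delay_min BETWEEN 65 AND 201 → false
load_pct < 97 OR origin IN ('ATL', 'DEN', 'MIA') → true → warn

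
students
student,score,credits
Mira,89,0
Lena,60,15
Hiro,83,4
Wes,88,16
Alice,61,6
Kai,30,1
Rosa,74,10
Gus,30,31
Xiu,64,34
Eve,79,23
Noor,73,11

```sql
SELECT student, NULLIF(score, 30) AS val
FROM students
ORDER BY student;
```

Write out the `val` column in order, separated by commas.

student=Alice: score=61 vs 30: differ → 61
student=Eve: score=79 vs 30: differ → 79
student=Gus: score=30 vs 30: equal → NULL
student=Hiro: score=83 vs 30: differ → 83
student=Kai: score=30 vs 30: equal → NULL
student=Lena: score=60 vs 30: differ → 60
student=Mira: score=89 vs 30: differ → 89
student=Noor: score=73 vs 30: differ → 73
student=Rosa: score=74 vs 30: differ → 74
student=Wes: score=88 vs 30: differ → 88
student=Xiu: score=64 vs 30: differ → 64

61, 79, NULL, 83, NULL, 60, 89, 73, 74, 88, 64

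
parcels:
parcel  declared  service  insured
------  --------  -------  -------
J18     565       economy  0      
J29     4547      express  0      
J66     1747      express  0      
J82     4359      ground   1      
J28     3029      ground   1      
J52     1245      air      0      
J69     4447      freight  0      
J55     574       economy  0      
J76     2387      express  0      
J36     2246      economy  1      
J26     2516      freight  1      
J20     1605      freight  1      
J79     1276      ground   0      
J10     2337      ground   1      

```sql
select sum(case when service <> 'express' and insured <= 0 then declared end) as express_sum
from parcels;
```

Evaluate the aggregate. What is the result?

8107

parcel=J18: ✓ → 565
parcel=J29: ✗
parcel=J66: ✗
parcel=J82: ✗
parcel=J28: ✗
parcel=J52: ✓ → 1245
parcel=J69: ✓ → 4447
parcel=J55: ✓ → 574
parcel=J76: ✗
parcel=J36: ✗
parcel=J26: ✗
parcel=J20: ✗
parcel=J79: ✓ → 1276
parcel=J10: ✗
express_sum = 565 + 1245 + 4447 + 574 + 1276 = 8107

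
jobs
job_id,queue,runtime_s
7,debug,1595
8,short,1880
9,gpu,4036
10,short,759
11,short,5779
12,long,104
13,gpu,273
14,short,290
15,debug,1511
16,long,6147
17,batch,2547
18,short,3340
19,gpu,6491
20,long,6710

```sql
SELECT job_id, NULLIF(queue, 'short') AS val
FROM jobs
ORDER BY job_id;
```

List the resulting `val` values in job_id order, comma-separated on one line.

job_id=7: queue=debug vs short: differ → debug
job_id=8: queue=short vs short: equal → NULL
job_id=9: queue=gpu vs short: differ → gpu
job_id=10: queue=short vs short: equal → NULL
job_id=11: queue=short vs short: equal → NULL
job_id=12: queue=long vs short: differ → long
job_id=13: queue=gpu vs short: differ → gpu
job_id=14: queue=short vs short: equal → NULL
job_id=15: queue=debug vs short: differ → debug
job_id=16: queue=long vs short: differ → long
job_id=17: queue=batch vs short: differ → batch
job_id=18: queue=short vs short: equal → NULL
job_id=19: queue=gpu vs short: differ → gpu
job_id=20: queue=long vs short: differ → long

debug, NULL, gpu, NULL, NULL, long, gpu, NULL, debug, long, batch, NULL, gpu, long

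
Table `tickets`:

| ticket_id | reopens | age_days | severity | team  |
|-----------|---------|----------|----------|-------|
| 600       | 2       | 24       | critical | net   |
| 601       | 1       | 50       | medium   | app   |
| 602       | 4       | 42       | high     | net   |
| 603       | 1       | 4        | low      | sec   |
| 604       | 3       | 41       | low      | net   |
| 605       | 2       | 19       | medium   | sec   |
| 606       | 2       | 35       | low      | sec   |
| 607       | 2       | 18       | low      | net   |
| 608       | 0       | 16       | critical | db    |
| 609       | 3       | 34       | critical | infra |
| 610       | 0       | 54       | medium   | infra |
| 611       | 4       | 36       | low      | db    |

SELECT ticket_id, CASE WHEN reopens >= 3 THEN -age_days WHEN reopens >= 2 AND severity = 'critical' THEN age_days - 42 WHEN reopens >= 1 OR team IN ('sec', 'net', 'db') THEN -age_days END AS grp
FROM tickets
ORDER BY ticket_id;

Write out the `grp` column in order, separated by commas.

ticket_id=600: reopens >= 2 AND severity = 'critical' → -18
ticket_id=601: reopens >= 1 OR team IN ('sec', 'net', 'db') → -50
ticket_id=602: reopens >= 3 → -42
ticket_id=603: reopens >= 1 OR team IN ('sec', 'net', 'db') → -4
ticket_id=604: reopens >= 3 → -41
ticket_id=605: reopens >= 1 OR team IN ('sec', 'net', 'db') → -19
ticket_id=606: reopens >= 1 OR team IN ('sec', 'net', 'db') → -35
ticket_id=607: reopens >= 1 OR team IN ('sec', 'net', 'db') → -18
ticket_id=608: reopens >= 1 OR team IN ('sec', 'net', 'db') → -16
ticket_id=609: reopens >= 3 → -34
ticket_id=610: (no match → NULL) → NULL
ticket_id=611: reopens >= 3 → -36

-18, -50, -42, -4, -41, -19, -35, -18, -16, -34, NULL, -36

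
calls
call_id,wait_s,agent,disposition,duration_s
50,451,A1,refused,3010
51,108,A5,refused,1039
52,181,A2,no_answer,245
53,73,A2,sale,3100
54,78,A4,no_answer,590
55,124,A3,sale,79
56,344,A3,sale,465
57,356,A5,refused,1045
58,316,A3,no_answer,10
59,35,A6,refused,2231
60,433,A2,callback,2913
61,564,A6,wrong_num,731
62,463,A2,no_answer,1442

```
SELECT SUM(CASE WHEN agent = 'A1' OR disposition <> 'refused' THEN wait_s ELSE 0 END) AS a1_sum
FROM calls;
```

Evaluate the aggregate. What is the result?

call_id=50: ✓ → 451
call_id=51: ✗
call_id=52: ✓ → 181
call_id=53: ✓ → 73
call_id=54: ✓ → 78
call_id=55: ✓ → 124
call_id=56: ✓ → 344
call_id=57: ✗
call_id=58: ✓ → 316
call_id=59: ✗
call_id=60: ✓ → 433
call_id=61: ✓ → 564
call_id=62: ✓ → 463
a1_sum = 451 + 181 + 73 + 78 + 124 + 344 + 316 + 433 + 564 + 463 = 3027

3027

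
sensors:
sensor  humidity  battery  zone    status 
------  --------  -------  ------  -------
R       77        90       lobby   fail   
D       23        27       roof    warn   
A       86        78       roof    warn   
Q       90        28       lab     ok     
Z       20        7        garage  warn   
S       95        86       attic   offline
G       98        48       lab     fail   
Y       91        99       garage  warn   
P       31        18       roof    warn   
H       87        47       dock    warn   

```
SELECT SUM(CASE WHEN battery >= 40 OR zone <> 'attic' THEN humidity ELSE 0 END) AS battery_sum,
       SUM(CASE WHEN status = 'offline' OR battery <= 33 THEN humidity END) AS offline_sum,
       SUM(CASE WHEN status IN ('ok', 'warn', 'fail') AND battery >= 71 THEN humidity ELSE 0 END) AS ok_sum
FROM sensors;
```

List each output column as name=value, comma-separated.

battery_sum=698, offline_sum=259, ok_sum=254

[battery_sum: battery >= 40 OR zone <> 'attic']
sensor=R: ✓ → 77
sensor=D: ✓ → 23
sensor=A: ✓ → 86
sensor=Q: ✓ → 90
sensor=Z: ✓ → 20
sensor=S: ✓ → 95
sensor=G: ✓ → 98
sensor=Y: ✓ → 91
sensor=P: ✓ → 31
sensor=H: ✓ → 87
battery_sum = 77 + 23 + 86 + 90 + 20 + 95 + 98 + 91 + 31 + 87 = 698
—
[offline_sum: status = 'offline' OR battery <= 33]
sensor=R: ✗
sensor=D: ✓ → 23
sensor=A: ✗
sensor=Q: ✓ → 90
sensor=Z: ✓ → 20
sensor=S: ✓ → 95
sensor=G: ✗
sensor=Y: ✗
sensor=P: ✓ → 31
sensor=H: ✗
offline_sum = 23 + 90 + 20 + 95 + 31 = 259
—
[ok_sum: status IN ('ok', 'warn', 'fail') AND battery >= 71]
sensor=R: ✓ → 77
sensor=D: ✗
sensor=A: ✓ → 86
sensor=Q: ✗
sensor=Z: ✗
sensor=S: ✗
sensor=G: ✗
sensor=Y: ✓ → 91
sensor=P: ✗
sensor=H: ✗
ok_sum = 77 + 86 + 91 = 254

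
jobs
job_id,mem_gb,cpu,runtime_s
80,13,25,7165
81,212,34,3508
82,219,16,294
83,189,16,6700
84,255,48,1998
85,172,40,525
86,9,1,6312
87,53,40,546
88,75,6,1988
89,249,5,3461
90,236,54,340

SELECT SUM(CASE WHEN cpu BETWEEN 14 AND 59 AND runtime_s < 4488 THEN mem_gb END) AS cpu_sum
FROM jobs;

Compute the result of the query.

job_id=80: ✗
job_id=81: ✓ → 212
job_id=82: ✓ → 219
job_id=83: ✗
job_id=84: ✓ → 255
job_id=85: ✓ → 172
job_id=86: ✗
job_id=87: ✓ → 53
job_id=88: ✗
job_id=89: ✗
job_id=90: ✓ → 236
cpu_sum = 212 + 219 + 255 + 172 + 53 + 236 = 1147

1147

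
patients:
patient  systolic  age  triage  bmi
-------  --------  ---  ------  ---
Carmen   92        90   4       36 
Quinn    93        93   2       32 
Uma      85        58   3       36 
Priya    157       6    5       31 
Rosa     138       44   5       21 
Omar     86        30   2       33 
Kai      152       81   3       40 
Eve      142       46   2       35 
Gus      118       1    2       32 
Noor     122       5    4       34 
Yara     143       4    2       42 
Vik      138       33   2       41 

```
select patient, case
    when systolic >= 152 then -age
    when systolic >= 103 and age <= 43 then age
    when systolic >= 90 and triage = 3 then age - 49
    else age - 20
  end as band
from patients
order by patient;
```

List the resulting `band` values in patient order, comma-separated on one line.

patient=Carmen: ELSE → 70
patient=Eve: ELSE → 26
patient=Gus: systolic >= 103 and age <= 43 → 1
patient=Kai: systolic >= 152 → -81
patient=Noor: systolic >= 103 and age <= 43 → 5
patient=Omar: ELSE → 10
patient=Priya: systolic >= 152 → -6
patient=Quinn: ELSE → 73
patient=Rosa: ELSE → 24
patient=Uma: ELSE → 38
patient=Vik: systolic >= 103 and age <= 43 → 33
patient=Yara: systolic >= 103 and age <= 43 → 4

70, 26, 1, -81, 5, 10, -6, 73, 24, 38, 33, 4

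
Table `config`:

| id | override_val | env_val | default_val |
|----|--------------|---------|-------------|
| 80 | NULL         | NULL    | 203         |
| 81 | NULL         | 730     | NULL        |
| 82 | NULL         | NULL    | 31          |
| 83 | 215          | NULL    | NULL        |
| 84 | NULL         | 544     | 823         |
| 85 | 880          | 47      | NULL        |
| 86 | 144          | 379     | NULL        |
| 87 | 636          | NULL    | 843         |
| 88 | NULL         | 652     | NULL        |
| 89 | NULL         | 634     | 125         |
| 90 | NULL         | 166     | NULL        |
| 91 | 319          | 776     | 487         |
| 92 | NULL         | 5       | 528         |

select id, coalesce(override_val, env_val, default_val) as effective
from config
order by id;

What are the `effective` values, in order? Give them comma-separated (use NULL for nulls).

203, 730, 31, 215, 544, 880, 144, 636, 652, 634, 166, 319, 5

id=80: override_val=NULL, env_val=NULL, default_val=203 → 203
id=81: override_val=NULL, env_val=730 → 730
id=82: override_val=NULL, env_val=NULL, default_val=31 → 31
id=83: override_val=215 → 215
id=84: override_val=NULL, env_val=544 → 544
id=85: override_val=880 → 880
id=86: override_val=144 → 144
id=87: override_val=636 → 636
id=88: override_val=NULL, env_val=652 → 652
id=89: override_val=NULL, env_val=634 → 634
id=90: override_val=NULL, env_val=166 → 166
id=91: override_val=319 → 319
id=92: override_val=NULL, env_val=5 → 5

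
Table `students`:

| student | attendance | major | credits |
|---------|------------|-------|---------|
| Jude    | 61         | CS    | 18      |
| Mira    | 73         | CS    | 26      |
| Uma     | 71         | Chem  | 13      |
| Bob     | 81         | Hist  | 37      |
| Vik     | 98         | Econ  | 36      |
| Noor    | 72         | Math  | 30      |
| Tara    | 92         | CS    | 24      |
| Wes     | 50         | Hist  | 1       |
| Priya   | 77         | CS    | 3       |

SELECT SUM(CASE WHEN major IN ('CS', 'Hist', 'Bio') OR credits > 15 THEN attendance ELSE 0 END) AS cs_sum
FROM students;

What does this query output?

student=Jude: ✓ → 61
student=Mira: ✓ → 73
student=Uma: ✗
student=Bob: ✓ → 81
student=Vik: ✓ → 98
student=Noor: ✓ → 72
student=Tara: ✓ → 92
student=Wes: ✓ → 50
student=Priya: ✓ → 77
cs_sum = 61 + 73 + 81 + 98 + 72 + 92 + 50 + 77 = 604

604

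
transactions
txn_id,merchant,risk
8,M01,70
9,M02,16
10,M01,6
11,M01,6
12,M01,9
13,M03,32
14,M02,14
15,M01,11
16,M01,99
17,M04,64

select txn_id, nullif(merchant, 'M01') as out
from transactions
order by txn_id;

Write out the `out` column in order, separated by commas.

NULL, M02, NULL, NULL, NULL, M03, M02, NULL, NULL, M04

txn_id=8: merchant=M01 vs M01: equal → NULL
txn_id=9: merchant=M02 vs M01: differ → M02
txn_id=10: merchant=M01 vs M01: equal → NULL
txn_id=11: merchant=M01 vs M01: equal → NULL
txn_id=12: merchant=M01 vs M01: equal → NULL
txn_id=13: merchant=M03 vs M01: differ → M03
txn_id=14: merchant=M02 vs M01: differ → M02
txn_id=15: merchant=M01 vs M01: equal → NULL
txn_id=16: merchant=M01 vs M01: equal → NULL
txn_id=17: merchant=M04 vs M01: differ → M04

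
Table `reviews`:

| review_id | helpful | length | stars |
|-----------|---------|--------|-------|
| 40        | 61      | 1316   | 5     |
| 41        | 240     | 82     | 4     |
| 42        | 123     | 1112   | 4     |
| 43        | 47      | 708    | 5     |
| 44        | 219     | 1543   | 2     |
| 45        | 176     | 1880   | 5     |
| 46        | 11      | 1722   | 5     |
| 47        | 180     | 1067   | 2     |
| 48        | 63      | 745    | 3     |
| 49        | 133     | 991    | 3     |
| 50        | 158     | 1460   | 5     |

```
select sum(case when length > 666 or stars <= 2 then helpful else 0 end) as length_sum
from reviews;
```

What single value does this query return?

review_id=40: ✓ → 61
review_id=41: ✗
review_id=42: ✓ → 123
review_id=43: ✓ → 47
review_id=44: ✓ → 219
review_id=45: ✓ → 176
review_id=46: ✓ → 11
review_id=47: ✓ → 180
review_id=48: ✓ → 63
review_id=49: ✓ → 133
review_id=50: ✓ → 158
length_sum = 61 + 123 + 47 + 219 + 176 + 11 + 180 + 63 + 133 + 158 = 1171

1171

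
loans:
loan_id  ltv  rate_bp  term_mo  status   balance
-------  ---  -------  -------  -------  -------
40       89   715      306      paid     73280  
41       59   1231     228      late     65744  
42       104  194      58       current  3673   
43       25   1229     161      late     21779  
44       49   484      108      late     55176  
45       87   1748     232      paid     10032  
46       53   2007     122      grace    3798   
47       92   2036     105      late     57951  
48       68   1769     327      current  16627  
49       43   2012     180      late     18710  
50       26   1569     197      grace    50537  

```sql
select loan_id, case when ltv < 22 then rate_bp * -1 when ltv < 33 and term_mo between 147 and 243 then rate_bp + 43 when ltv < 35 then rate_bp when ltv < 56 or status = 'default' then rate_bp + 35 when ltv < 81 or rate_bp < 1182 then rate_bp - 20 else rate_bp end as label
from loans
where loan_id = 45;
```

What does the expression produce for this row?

loan_id = 45: ltv=87, rate_bp=1748, term_mo=232, status=paid, balance=10032.
ltv < 22 → false
ltv < 33 and term_mo between 147 and 243 → false
ltv < 35 → false
ltv < 56 or status = 'default' → false
ltv < 81 or rate_bp < 1182 → false
No prior WHEN matched → ELSE → 1748

1748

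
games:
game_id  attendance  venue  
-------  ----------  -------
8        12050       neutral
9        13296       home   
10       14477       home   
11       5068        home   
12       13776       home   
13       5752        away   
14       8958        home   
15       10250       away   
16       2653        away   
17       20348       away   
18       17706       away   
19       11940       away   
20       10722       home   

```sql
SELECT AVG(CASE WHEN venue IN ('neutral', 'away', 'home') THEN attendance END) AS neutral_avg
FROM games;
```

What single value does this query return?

game_id=8: ✓ → 12050
game_id=9: ✓ → 13296
game_id=10: ✓ → 14477
game_id=11: ✓ → 5068
game_id=12: ✓ → 13776
game_id=13: ✓ → 5752
game_id=14: ✓ → 8958
game_id=15: ✓ → 10250
game_id=16: ✓ → 2653
game_id=17: ✓ → 20348
game_id=18: ✓ → 17706
game_id=19: ✓ → 11940
game_id=20: ✓ → 10722
neutral_avg = (12050 + 13296 + 14477 + 5068 + 13776 + 5752 + 8958 + 10250 + 2653 + 20348 + 17706 + 11940 + 10722) / 13 = 11307.3846153846

11307.3846153846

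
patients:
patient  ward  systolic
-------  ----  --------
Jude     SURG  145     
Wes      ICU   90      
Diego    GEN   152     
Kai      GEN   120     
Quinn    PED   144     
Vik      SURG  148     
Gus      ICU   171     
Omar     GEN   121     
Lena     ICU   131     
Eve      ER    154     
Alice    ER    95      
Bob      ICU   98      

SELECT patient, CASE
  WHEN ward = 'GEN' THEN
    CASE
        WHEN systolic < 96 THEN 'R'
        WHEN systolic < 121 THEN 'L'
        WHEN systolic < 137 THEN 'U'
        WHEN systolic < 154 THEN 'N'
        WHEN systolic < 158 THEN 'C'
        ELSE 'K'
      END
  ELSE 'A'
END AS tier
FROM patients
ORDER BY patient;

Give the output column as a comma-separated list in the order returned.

patient=Alice: ward='ER' → outer ELSE → A
patient=Bob: ward='ICU' → outer ELSE → A
patient=Diego: ward='GEN' → inner[systolic < 154] → N
patient=Eve: ward='ER' → outer ELSE → A
patient=Gus: ward='ICU' → outer ELSE → A
patient=Jude: ward='SURG' → outer ELSE → A
patient=Kai: ward='GEN' → inner[systolic < 121] → L
patient=Lena: ward='ICU' → outer ELSE → A
patient=Omar: ward='GEN' → inner[systolic < 137] → U
patient=Quinn: ward='PED' → outer ELSE → A
patient=Vik: ward='SURG' → outer ELSE → A
patient=Wes: ward='ICU' → outer ELSE → A

A, A, N, A, A, A, L, A, U, A, A, A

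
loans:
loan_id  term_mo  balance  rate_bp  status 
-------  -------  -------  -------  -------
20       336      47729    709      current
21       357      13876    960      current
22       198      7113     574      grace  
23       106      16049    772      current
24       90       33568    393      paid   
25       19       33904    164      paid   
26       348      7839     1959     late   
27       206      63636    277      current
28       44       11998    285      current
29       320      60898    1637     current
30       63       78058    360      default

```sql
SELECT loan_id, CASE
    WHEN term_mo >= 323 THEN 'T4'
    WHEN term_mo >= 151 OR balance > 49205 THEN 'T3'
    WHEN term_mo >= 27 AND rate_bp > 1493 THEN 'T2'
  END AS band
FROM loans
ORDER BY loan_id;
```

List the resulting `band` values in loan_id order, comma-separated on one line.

T4, T4, T3, NULL, NULL, NULL, T4, T3, NULL, T3, T3

loan_id=20: term_mo >= 323 → T4
loan_id=21: term_mo >= 323 → T4
loan_id=22: term_mo >= 151 OR balance > 49205 → T3
loan_id=23: (no match → NULL) → NULL
loan_id=24: (no match → NULL) → NULL
loan_id=25: (no match → NULL) → NULL
loan_id=26: term_mo >= 323 → T4
loan_id=27: term_mo >= 151 OR balance > 49205 → T3
loan_id=28: (no match → NULL) → NULL
loan_id=29: term_mo >= 151 OR balance > 49205 → T3
loan_id=30: term_mo >= 151 OR balance > 49205 → T3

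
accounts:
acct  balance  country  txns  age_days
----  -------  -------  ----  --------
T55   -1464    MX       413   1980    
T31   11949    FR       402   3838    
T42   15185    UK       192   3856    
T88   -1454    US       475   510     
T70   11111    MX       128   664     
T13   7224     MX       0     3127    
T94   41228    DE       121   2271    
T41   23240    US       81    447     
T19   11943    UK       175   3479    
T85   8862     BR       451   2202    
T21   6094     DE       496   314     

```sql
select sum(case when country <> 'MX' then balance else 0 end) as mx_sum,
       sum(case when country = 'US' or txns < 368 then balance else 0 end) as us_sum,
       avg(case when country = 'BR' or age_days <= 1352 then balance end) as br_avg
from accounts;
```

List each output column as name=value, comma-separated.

mx_sum=117047, us_sum=108477, br_avg=9570.6

[mx_sum: country <> 'MX']
acct=T55: ✗
acct=T31: ✓ → 11949
acct=T42: ✓ → 15185
acct=T88: ✓ → -1454
acct=T70: ✗
acct=T13: ✗
acct=T94: ✓ → 41228
acct=T41: ✓ → 23240
acct=T19: ✓ → 11943
acct=T85: ✓ → 8862
acct=T21: ✓ → 6094
mx_sum = 11949 + 15185 + -1454 + 41228 + 23240 + 11943 + 8862 + 6094 = 117047
—
[us_sum: country = 'US' or txns < 368]
acct=T55: ✗
acct=T31: ✗
acct=T42: ✓ → 15185
acct=T88: ✓ → -1454
acct=T70: ✓ → 11111
acct=T13: ✓ → 7224
acct=T94: ✓ → 41228
acct=T41: ✓ → 23240
acct=T19: ✓ → 11943
acct=T85: ✗
acct=T21: ✗
us_sum = 15185 + -1454 + 11111 + 7224 + 41228 + 23240 + 11943 = 108477
—
[br_avg: country = 'BR' or age_days <= 1352]
acct=T55: ✗
acct=T31: ✗
acct=T42: ✗
acct=T88: ✓ → -1454
acct=T70: ✓ → 11111
acct=T13: ✗
acct=T94: ✗
acct=T41: ✓ → 23240
acct=T19: ✗
acct=T85: ✓ → 8862
acct=T21: ✓ → 6094
br_avg = (-1454 + 11111 + 23240 + 8862 + 6094) / 5 = 9570.6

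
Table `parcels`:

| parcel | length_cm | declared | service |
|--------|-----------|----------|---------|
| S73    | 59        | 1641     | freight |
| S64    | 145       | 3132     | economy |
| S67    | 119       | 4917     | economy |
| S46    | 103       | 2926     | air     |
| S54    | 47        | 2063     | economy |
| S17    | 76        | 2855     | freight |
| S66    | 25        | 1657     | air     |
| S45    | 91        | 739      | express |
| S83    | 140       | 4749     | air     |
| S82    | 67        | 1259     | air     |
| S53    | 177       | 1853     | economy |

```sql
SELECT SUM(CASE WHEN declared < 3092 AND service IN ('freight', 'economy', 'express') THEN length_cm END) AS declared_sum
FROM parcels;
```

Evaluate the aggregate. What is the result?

parcel=S73: ✓ → 59
parcel=S64: ✗
parcel=S67: ✗
parcel=S46: ✗
parcel=S54: ✓ → 47
parcel=S17: ✓ → 76
parcel=S66: ✗
parcel=S45: ✓ → 91
parcel=S83: ✗
parcel=S82: ✗
parcel=S53: ✓ → 177
declared_sum = 59 + 47 + 76 + 91 + 177 = 450

450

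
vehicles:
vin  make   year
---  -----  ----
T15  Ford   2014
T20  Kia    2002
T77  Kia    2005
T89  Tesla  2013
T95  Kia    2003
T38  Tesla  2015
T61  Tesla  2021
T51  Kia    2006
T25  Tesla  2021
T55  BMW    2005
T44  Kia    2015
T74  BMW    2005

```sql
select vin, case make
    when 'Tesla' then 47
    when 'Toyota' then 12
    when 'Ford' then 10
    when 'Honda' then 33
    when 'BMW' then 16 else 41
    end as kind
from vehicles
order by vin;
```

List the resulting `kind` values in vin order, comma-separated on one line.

vin=T15: make='Ford' → 10
vin=T20: ELSE → 41
vin=T25: make='Tesla' → 47
vin=T38: make='Tesla' → 47
vin=T44: ELSE → 41
vin=T51: ELSE → 41
vin=T55: make='BMW' → 16
vin=T61: make='Tesla' → 47
vin=T74: make='BMW' → 16
vin=T77: ELSE → 41
vin=T89: make='Tesla' → 47
vin=T95: ELSE → 41

10, 41, 47, 47, 41, 41, 16, 47, 16, 41, 47, 41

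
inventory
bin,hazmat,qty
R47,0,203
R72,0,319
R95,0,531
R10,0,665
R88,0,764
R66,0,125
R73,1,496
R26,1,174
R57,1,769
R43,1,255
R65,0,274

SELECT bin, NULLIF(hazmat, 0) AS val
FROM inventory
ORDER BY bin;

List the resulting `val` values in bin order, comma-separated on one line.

bin=R10: hazmat=0 vs 0: equal → NULL
bin=R26: hazmat=1 vs 0: differ → 1
bin=R43: hazmat=1 vs 0: differ → 1
bin=R47: hazmat=0 vs 0: equal → NULL
bin=R57: hazmat=1 vs 0: differ → 1
bin=R65: hazmat=0 vs 0: equal → NULL
bin=R66: hazmat=0 vs 0: equal → NULL
bin=R72: hazmat=0 vs 0: equal → NULL
bin=R73: hazmat=1 vs 0: differ → 1
bin=R88: hazmat=0 vs 0: equal → NULL
bin=R95: hazmat=0 vs 0: equal → NULL

NULL, 1, 1, NULL, 1, NULL, NULL, NULL, 1, NULL, NULL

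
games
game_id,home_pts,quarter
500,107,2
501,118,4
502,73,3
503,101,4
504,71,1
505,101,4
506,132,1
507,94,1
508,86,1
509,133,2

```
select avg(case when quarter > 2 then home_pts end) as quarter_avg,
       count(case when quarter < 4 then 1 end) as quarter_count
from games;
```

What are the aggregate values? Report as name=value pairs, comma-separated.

quarter_avg=98.25, quarter_count=7

[quarter_avg: quarter > 2]
game_id=500: ✗
game_id=501: ✓ → 118
game_id=502: ✓ → 73
game_id=503: ✓ → 101
game_id=504: ✗
game_id=505: ✓ → 101
game_id=506: ✗
game_id=507: ✗
game_id=508: ✗
game_id=509: ✗
quarter_avg = (118 + 73 + 101 + 101) / 4 = 98.25
—
[quarter_count: quarter < 4]
game_id=500: ✓ → 1
game_id=501: ✗
game_id=502: ✓ → 1
game_id=503: ✗
game_id=504: ✓ → 1
game_id=505: ✗
game_id=506: ✓ → 1
game_id=507: ✓ → 1
game_id=508: ✓ → 1
game_id=509: ✓ → 1
quarter_count = COUNT(1, 1, 1, 1, 1, 1, 1) = 7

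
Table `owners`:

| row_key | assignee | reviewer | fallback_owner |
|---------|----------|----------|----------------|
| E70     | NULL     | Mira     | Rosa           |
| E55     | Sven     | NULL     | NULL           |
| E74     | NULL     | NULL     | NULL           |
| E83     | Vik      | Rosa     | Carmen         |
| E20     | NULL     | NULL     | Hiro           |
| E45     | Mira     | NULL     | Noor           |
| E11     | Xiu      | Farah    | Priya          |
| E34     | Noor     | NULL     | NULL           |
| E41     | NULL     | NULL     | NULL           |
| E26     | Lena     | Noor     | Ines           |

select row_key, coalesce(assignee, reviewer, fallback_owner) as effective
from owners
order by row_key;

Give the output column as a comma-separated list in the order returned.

row_key=E11: assignee=Xiu → Xiu
row_key=E20: assignee=NULL, reviewer=NULL, fallback_owner=Hiro → Hiro
row_key=E26: assignee=Lena → Lena
row_key=E34: assignee=Noor → Noor
row_key=E41: assignee=NULL, reviewer=NULL, fallback_owner=NULL (all NULL) → NULL
row_key=E45: assignee=Mira → Mira
row_key=E55: assignee=Sven → Sven
row_key=E70: assignee=NULL, reviewer=Mira → Mira
row_key=E74: assignee=NULL, reviewer=NULL, fallback_owner=NULL (all NULL) → NULL
row_key=E83: assignee=Vik → Vik

Xiu, Hiro, Lena, Noor, NULL, Mira, Sven, Mira, NULL, Vik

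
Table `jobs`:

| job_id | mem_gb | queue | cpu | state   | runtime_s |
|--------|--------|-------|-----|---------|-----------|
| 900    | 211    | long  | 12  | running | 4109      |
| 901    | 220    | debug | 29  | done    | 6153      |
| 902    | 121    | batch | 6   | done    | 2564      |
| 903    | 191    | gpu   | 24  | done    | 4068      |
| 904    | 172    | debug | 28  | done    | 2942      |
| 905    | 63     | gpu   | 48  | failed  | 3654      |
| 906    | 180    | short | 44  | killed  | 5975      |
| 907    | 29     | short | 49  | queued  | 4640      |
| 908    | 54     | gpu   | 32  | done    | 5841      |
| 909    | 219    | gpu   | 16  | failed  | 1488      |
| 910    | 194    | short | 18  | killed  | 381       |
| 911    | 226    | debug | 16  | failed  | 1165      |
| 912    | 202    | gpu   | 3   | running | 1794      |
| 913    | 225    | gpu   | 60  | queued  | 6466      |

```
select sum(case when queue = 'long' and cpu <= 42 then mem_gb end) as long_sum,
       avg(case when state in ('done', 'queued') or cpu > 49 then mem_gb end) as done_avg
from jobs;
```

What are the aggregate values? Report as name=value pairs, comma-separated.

[long_sum: queue = 'long' and cpu <= 42]
job_id=900: ✓ → 211
job_id=901: ✗
job_id=902: ✗
job_id=903: ✗
job_id=904: ✗
job_id=905: ✗
job_id=906: ✗
job_id=907: ✗
job_id=908: ✗
job_id=909: ✗
job_id=910: ✗
job_id=911: ✗
job_id=912: ✗
job_id=913: ✗
long_sum = 211
—
[done_avg: state in ('done', 'queued') or cpu > 49]
job_id=900: ✗
job_id=901: ✓ → 220
job_id=902: ✓ → 121
job_id=903: ✓ → 191
job_id=904: ✓ → 172
job_id=905: ✗
job_id=906: ✗
job_id=907: ✓ → 29
job_id=908: ✓ → 54
job_id=909: ✗
job_id=910: ✗
job_id=911: ✗
job_id=912: ✗
job_id=913: ✓ → 225
done_avg = (220 + 121 + 191 + 172 + 29 + 54 + 225) / 7 = 144.5714285714

long_sum=211, done_avg=144.5714285714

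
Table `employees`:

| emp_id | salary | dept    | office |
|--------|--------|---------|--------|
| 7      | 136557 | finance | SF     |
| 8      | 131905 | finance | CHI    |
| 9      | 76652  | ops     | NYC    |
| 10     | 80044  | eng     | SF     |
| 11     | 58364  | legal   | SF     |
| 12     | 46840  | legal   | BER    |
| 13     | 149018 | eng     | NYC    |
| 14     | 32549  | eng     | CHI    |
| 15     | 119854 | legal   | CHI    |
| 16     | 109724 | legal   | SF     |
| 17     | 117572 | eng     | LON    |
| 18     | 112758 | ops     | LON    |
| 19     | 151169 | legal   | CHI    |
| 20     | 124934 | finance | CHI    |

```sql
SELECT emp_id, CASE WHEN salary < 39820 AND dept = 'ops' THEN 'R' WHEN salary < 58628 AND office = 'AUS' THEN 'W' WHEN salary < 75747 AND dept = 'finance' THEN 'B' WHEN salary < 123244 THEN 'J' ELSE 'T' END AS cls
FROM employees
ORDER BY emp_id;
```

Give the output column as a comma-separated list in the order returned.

T, T, J, J, J, J, T, J, J, J, J, J, T, T

emp_id=7: ELSE → T
emp_id=8: ELSE → T
emp_id=9: salary < 123244 → J
emp_id=10: salary < 123244 → J
emp_id=11: salary < 123244 → J
emp_id=12: salary < 123244 → J
emp_id=13: ELSE → T
emp_id=14: salary < 123244 → J
emp_id=15: salary < 123244 → J
emp_id=16: salary < 123244 → J
emp_id=17: salary < 123244 → J
emp_id=18: salary < 123244 → J
emp_id=19: ELSE → T
emp_id=20: ELSE → T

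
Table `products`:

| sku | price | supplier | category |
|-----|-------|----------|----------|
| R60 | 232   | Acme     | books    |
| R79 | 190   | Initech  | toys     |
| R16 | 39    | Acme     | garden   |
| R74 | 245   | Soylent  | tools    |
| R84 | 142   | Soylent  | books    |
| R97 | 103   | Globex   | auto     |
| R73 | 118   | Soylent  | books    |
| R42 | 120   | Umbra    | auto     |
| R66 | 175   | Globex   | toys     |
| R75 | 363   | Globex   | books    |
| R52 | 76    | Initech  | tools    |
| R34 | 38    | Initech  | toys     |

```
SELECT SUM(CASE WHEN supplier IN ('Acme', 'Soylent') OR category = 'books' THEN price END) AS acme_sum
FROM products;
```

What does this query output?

sku=R60: ✓ → 232
sku=R79: ✗
sku=R16: ✓ → 39
sku=R74: ✓ → 245
sku=R84: ✓ → 142
sku=R97: ✗
sku=R73: ✓ → 118
sku=R42: ✗
sku=R66: ✗
sku=R75: ✓ → 363
sku=R52: ✗
sku=R34: ✗
acme_sum = 232 + 39 + 245 + 142 + 118 + 363 = 1139

1139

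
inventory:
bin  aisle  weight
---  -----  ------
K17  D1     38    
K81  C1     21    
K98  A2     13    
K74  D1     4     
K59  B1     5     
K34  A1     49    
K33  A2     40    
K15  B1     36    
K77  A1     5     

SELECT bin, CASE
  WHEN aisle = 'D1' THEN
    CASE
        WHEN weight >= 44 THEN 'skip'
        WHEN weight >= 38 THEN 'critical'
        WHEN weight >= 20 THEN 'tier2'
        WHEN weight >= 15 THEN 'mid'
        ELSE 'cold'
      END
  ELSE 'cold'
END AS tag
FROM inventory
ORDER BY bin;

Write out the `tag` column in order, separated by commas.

cold, critical, cold, cold, cold, cold, cold, cold, cold

bin=K15: aisle='B1' → outer ELSE → cold
bin=K17: aisle='D1' → inner[weight >= 38] → critical
bin=K33: aisle='A2' → outer ELSE → cold
bin=K34: aisle='A1' → outer ELSE → cold
bin=K59: aisle='B1' → outer ELSE → cold
bin=K74: aisle='D1' → inner[ELSE] → cold
bin=K77: aisle='A1' → outer ELSE → cold
bin=K81: aisle='C1' → outer ELSE → cold
bin=K98: aisle='A2' → outer ELSE → cold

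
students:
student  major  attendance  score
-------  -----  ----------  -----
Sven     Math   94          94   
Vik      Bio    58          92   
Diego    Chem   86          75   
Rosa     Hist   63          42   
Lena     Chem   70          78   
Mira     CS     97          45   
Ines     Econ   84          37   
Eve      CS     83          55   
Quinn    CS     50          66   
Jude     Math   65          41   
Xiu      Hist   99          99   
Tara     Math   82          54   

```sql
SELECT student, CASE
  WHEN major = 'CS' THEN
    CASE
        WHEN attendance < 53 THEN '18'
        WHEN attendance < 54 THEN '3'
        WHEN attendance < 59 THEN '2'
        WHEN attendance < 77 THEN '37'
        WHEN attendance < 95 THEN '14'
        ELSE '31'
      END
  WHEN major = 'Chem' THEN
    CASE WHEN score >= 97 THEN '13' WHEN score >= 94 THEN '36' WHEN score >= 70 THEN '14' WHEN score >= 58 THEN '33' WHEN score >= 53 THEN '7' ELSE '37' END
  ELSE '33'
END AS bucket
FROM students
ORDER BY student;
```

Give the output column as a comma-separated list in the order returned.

14, 14, 33, 33, 14, 31, 18, 33, 33, 33, 33, 33

student=Diego: major='Chem' → inner[score >= 70] → 14
student=Eve: major='CS' → inner[attendance < 95] → 14
student=Ines: major='Econ' → outer ELSE → 33
student=Jude: major='Math' → outer ELSE → 33
student=Lena: major='Chem' → inner[score >= 70] → 14
student=Mira: major='CS' → inner[ELSE] → 31
student=Quinn: major='CS' → inner[attendance < 53] → 18
student=Rosa: major='Hist' → outer ELSE → 33
student=Sven: major='Math' → outer ELSE → 33
student=Tara: major='Math' → outer ELSE → 33
student=Vik: major='Bio' → outer ELSE → 33
student=Xiu: major='Hist' → outer ELSE → 33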